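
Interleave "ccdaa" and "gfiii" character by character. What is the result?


Interleaving "ccdaa" and "gfiii":
  Position 0: 'c' from first, 'g' from second => "cg"
  Position 1: 'c' from first, 'f' from second => "cf"
  Position 2: 'd' from first, 'i' from second => "di"
  Position 3: 'a' from first, 'i' from second => "ai"
  Position 4: 'a' from first, 'i' from second => "ai"
Result: cgcfdiaiai

cgcfdiaiai


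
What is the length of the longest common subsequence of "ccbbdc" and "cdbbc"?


LCS of "ccbbdc" and "cdbbc"
DP table:
           c    d    b    b    c
      0    0    0    0    0    0
  c   0    1    1    1    1    1
  c   0    1    1    1    1    2
  b   0    1    1    2    2    2
  b   0    1    1    2    3    3
  d   0    1    2    2    3    3
  c   0    1    2    2    3    4
LCS length = dp[6][5] = 4

4


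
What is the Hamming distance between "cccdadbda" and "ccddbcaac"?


Comparing "cccdadbda" and "ccddbcaac" position by position:
  Position 0: 'c' vs 'c' => same
  Position 1: 'c' vs 'c' => same
  Position 2: 'c' vs 'd' => differ
  Position 3: 'd' vs 'd' => same
  Position 4: 'a' vs 'b' => differ
  Position 5: 'd' vs 'c' => differ
  Position 6: 'b' vs 'a' => differ
  Position 7: 'd' vs 'a' => differ
  Position 8: 'a' vs 'c' => differ
Total differences (Hamming distance): 6

6


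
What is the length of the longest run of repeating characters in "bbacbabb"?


Input: "bbacbabb"
Scanning for longest run:
  Position 1 ('b'): continues run of 'b', length=2
  Position 2 ('a'): new char, reset run to 1
  Position 3 ('c'): new char, reset run to 1
  Position 4 ('b'): new char, reset run to 1
  Position 5 ('a'): new char, reset run to 1
  Position 6 ('b'): new char, reset run to 1
  Position 7 ('b'): continues run of 'b', length=2
Longest run: 'b' with length 2

2


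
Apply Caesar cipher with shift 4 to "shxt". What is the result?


Caesar cipher: shift "shxt" by 4
  's' (pos 18) + 4 = pos 22 = 'w'
  'h' (pos 7) + 4 = pos 11 = 'l'
  'x' (pos 23) + 4 = pos 1 = 'b'
  't' (pos 19) + 4 = pos 23 = 'x'
Result: wlbx

wlbx


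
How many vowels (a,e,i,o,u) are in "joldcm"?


Input: joldcm
Checking each character:
  'j' at position 0: consonant
  'o' at position 1: vowel (running total: 1)
  'l' at position 2: consonant
  'd' at position 3: consonant
  'c' at position 4: consonant
  'm' at position 5: consonant
Total vowels: 1

1


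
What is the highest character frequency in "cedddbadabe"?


Input: cedddbadabe
Character counts:
  'a': 2
  'b': 2
  'c': 1
  'd': 4
  'e': 2
Maximum frequency: 4

4


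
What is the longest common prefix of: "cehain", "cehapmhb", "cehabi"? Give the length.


Words: cehain, cehapmhb, cehabi
  Position 0: all 'c' => match
  Position 1: all 'e' => match
  Position 2: all 'h' => match
  Position 3: all 'a' => match
  Position 4: ('i', 'p', 'b') => mismatch, stop
LCP = "ceha" (length 4)

4


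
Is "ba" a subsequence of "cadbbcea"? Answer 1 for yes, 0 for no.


Check if "ba" is a subsequence of "cadbbcea"
Greedy scan:
  Position 0 ('c'): no match needed
  Position 1 ('a'): no match needed
  Position 2 ('d'): no match needed
  Position 3 ('b'): matches sub[0] = 'b'
  Position 4 ('b'): no match needed
  Position 5 ('c'): no match needed
  Position 6 ('e'): no match needed
  Position 7 ('a'): matches sub[1] = 'a'
All 2 characters matched => is a subsequence

1


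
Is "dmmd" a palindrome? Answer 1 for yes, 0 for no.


Input: dmmd
Reversed: dmmd
  Compare pos 0 ('d') with pos 3 ('d'): match
  Compare pos 1 ('m') with pos 2 ('m'): match
Result: palindrome

1


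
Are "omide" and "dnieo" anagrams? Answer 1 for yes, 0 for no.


Strings: "omide", "dnieo"
Sorted first:  deimo
Sorted second: deino
Differ at position 3: 'm' vs 'n' => not anagrams

0


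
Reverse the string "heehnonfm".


Input: heehnonfm
Reading characters right to left:
  Position 8: 'm'
  Position 7: 'f'
  Position 6: 'n'
  Position 5: 'o'
  Position 4: 'n'
  Position 3: 'h'
  Position 2: 'e'
  Position 1: 'e'
  Position 0: 'h'
Reversed: mfnonheeh

mfnonheeh


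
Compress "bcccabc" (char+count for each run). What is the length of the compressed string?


Input: bcccabc
Runs:
  'b' x 1 => "b1"
  'c' x 3 => "c3"
  'a' x 1 => "a1"
  'b' x 1 => "b1"
  'c' x 1 => "c1"
Compressed: "b1c3a1b1c1"
Compressed length: 10

10


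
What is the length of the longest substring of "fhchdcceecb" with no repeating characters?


Input: "fhchdcceecb"
Sliding window (track last position of each char):
  Position 0 ('f'): window [0,0] length 1 -- new best
  Position 1 ('h'): window [0,1] length 2 -- new best
  Position 2 ('c'): window [0,2] length 3 -- new best
  Position 3 ('h'): repeat (last at 1), move window start to 2
  Position 3 ('h'): window [2,3] length 2
  Position 4 ('d'): window [2,4] length 3
  Position 5 ('c'): repeat (last at 2), move window start to 3
  Position 5 ('c'): window [3,5] length 3
  Position 6 ('c'): repeat (last at 5), move window start to 6
  Position 6 ('c'): window [6,6] length 1
  Position 7 ('e'): window [6,7] length 2
  Position 8 ('e'): repeat (last at 7), move window start to 8
  Position 8 ('e'): window [8,8] length 1
  Position 9 ('c'): window [8,9] length 2
  Position 10 ('b'): window [8,10] length 3
Longest substring with no repeats: "fhc" with length 3

3


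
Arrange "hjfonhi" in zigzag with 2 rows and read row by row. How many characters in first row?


Zigzag "hjfonhi" into 2 rows:
Placing characters:
  'h' => row 0
  'j' => row 1
  'f' => row 0
  'o' => row 1
  'n' => row 0
  'h' => row 1
  'i' => row 0
Rows:
  Row 0: "hfni"
  Row 1: "joh"
First row length: 4

4


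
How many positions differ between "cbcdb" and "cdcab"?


Comparing "cbcdb" and "cdcab" position by position:
  Position 0: 'c' vs 'c' => same
  Position 1: 'b' vs 'd' => DIFFER
  Position 2: 'c' vs 'c' => same
  Position 3: 'd' vs 'a' => DIFFER
  Position 4: 'b' vs 'b' => same
Positions that differ: 2

2


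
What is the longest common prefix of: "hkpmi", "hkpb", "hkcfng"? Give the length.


Words: hkpmi, hkpb, hkcfng
  Position 0: all 'h' => match
  Position 1: all 'k' => match
  Position 2: ('p', 'p', 'c') => mismatch, stop
LCP = "hk" (length 2)

2


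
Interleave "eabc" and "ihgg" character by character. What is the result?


Interleaving "eabc" and "ihgg":
  Position 0: 'e' from first, 'i' from second => "ei"
  Position 1: 'a' from first, 'h' from second => "ah"
  Position 2: 'b' from first, 'g' from second => "bg"
  Position 3: 'c' from first, 'g' from second => "cg"
Result: eiahbgcg

eiahbgcg


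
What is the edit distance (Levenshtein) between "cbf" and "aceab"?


Computing edit distance: "cbf" -> "aceab"
DP table:
           a    c    e    a    b
      0    1    2    3    4    5
  c   1    1    1    2    3    4
  b   2    2    2    2    3    3
  f   3    3    3    3    3    4
Edit distance = dp[3][5] = 4

4


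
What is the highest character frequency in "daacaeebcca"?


Input: daacaeebcca
Character counts:
  'a': 4
  'b': 1
  'c': 3
  'd': 1
  'e': 2
Maximum frequency: 4

4


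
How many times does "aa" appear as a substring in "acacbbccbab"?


Searching for "aa" in "acacbbccbab"
Scanning each position:
  Position 0: "ac" => no
  Position 1: "ca" => no
  Position 2: "ac" => no
  Position 3: "cb" => no
  Position 4: "bb" => no
  Position 5: "bc" => no
  Position 6: "cc" => no
  Position 7: "cb" => no
  Position 8: "ba" => no
  Position 9: "ab" => no
Total occurrences: 0

0


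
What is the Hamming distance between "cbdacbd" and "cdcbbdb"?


Comparing "cbdacbd" and "cdcbbdb" position by position:
  Position 0: 'c' vs 'c' => same
  Position 1: 'b' vs 'd' => differ
  Position 2: 'd' vs 'c' => differ
  Position 3: 'a' vs 'b' => differ
  Position 4: 'c' vs 'b' => differ
  Position 5: 'b' vs 'd' => differ
  Position 6: 'd' vs 'b' => differ
Total differences (Hamming distance): 6

6


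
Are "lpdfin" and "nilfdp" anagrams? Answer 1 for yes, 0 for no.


Strings: "lpdfin", "nilfdp"
Sorted first:  dfilnp
Sorted second: dfilnp
Sorted forms match => anagrams

1


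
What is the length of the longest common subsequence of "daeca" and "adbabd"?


LCS of "daeca" and "adbabd"
DP table:
           a    d    b    a    b    d
      0    0    0    0    0    0    0
  d   0    0    1    1    1    1    1
  a   0    1    1    1    2    2    2
  e   0    1    1    1    2    2    2
  c   0    1    1    1    2    2    2
  a   0    1    1    1    2    2    2
LCS length = dp[5][6] = 2

2


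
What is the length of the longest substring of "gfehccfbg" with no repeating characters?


Input: "gfehccfbg"
Sliding window (track last position of each char):
  Position 0 ('g'): window [0,0] length 1 -- new best
  Position 1 ('f'): window [0,1] length 2 -- new best
  Position 2 ('e'): window [0,2] length 3 -- new best
  Position 3 ('h'): window [0,3] length 4 -- new best
  Position 4 ('c'): window [0,4] length 5 -- new best
  Position 5 ('c'): repeat (last at 4), move window start to 5
  Position 5 ('c'): window [5,5] length 1
  Position 6 ('f'): window [5,6] length 2
  Position 7 ('b'): window [5,7] length 3
  Position 8 ('g'): window [5,8] length 4
Longest substring with no repeats: "gfehc" with length 5

5


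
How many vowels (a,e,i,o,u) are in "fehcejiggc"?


Input: fehcejiggc
Checking each character:
  'f' at position 0: consonant
  'e' at position 1: vowel (running total: 1)
  'h' at position 2: consonant
  'c' at position 3: consonant
  'e' at position 4: vowel (running total: 2)
  'j' at position 5: consonant
  'i' at position 6: vowel (running total: 3)
  'g' at position 7: consonant
  'g' at position 8: consonant
  'c' at position 9: consonant
Total vowels: 3

3


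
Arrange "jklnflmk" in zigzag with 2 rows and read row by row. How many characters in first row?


Zigzag "jklnflmk" into 2 rows:
Placing characters:
  'j' => row 0
  'k' => row 1
  'l' => row 0
  'n' => row 1
  'f' => row 0
  'l' => row 1
  'm' => row 0
  'k' => row 1
Rows:
  Row 0: "jlfm"
  Row 1: "knlk"
First row length: 4

4


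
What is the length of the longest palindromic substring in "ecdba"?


Input: "ecdba"
Checking substrings for palindromes:
  No multi-char palindromic substrings found
Longest palindromic substring: "e" with length 1

1


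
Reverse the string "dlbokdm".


Input: dlbokdm
Reading characters right to left:
  Position 6: 'm'
  Position 5: 'd'
  Position 4: 'k'
  Position 3: 'o'
  Position 2: 'b'
  Position 1: 'l'
  Position 0: 'd'
Reversed: mdkobld

mdkobld


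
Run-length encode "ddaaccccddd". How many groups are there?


Input: ddaaccccddd
Scanning for consecutive runs:
  Group 1: 'd' x 2 (positions 0-1)
  Group 2: 'a' x 2 (positions 2-3)
  Group 3: 'c' x 4 (positions 4-7)
  Group 4: 'd' x 3 (positions 8-10)
Total groups: 4

4


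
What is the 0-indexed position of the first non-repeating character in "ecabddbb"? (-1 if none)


Input: ecabddbb
Character frequencies:
  'a': 1
  'b': 3
  'c': 1
  'd': 2
  'e': 1
Scanning left to right for freq == 1:
  Position 0 ('e'): unique! => answer = 0

0


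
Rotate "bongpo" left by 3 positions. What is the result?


Input: "bongpo", rotate left by 3
First 3 characters: "bon"
Remaining characters: "gpo"
Concatenate remaining + first: "gpo" + "bon" = "gpobon"

gpobon


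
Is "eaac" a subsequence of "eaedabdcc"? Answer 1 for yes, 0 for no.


Check if "eaac" is a subsequence of "eaedabdcc"
Greedy scan:
  Position 0 ('e'): matches sub[0] = 'e'
  Position 1 ('a'): matches sub[1] = 'a'
  Position 2 ('e'): no match needed
  Position 3 ('d'): no match needed
  Position 4 ('a'): matches sub[2] = 'a'
  Position 5 ('b'): no match needed
  Position 6 ('d'): no match needed
  Position 7 ('c'): matches sub[3] = 'c'
  Position 8 ('c'): no match needed
All 4 characters matched => is a subsequence

1


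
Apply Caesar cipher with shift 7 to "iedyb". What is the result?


Caesar cipher: shift "iedyb" by 7
  'i' (pos 8) + 7 = pos 15 = 'p'
  'e' (pos 4) + 7 = pos 11 = 'l'
  'd' (pos 3) + 7 = pos 10 = 'k'
  'y' (pos 24) + 7 = pos 5 = 'f'
  'b' (pos 1) + 7 = pos 8 = 'i'
Result: plkfi

plkfi


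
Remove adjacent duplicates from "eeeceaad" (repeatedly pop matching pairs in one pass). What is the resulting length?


Input: eeeceaad
Stack-based adjacent duplicate removal:
  Read 'e': push. Stack: e
  Read 'e': matches stack top 'e' => pop. Stack: (empty)
  Read 'e': push. Stack: e
  Read 'c': push. Stack: ec
  Read 'e': push. Stack: ece
  Read 'a': push. Stack: ecea
  Read 'a': matches stack top 'a' => pop. Stack: ece
  Read 'd': push. Stack: eced
Final stack: "eced" (length 4)

4


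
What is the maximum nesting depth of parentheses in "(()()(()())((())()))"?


Input: "(()()(()())((())()))"
Tracking depth:
  Position 0 '(': depth becomes 1
  Position 1 '(': depth becomes 2
  Position 2 ')': depth becomes 1
  Position 3 '(': depth becomes 2
  Position 4 ')': depth becomes 1
  Position 5 '(': depth becomes 2
  Position 6 '(': depth becomes 3
  Position 7 ')': depth becomes 2
  Position 8 '(': depth becomes 3
  Position 9 ')': depth becomes 2
  Position 10 ')': depth becomes 1
  Position 11 '(': depth becomes 2
  Position 12 '(': depth becomes 3
  Position 13 '(': depth becomes 4
  Position 14 ')': depth becomes 3
  Position 15 ')': depth becomes 2
  Position 16 '(': depth becomes 3
  Position 17 ')': depth becomes 2
  Position 18 ')': depth becomes 1
  Position 19 ')': depth becomes 0
Maximum depth reached: 4

4


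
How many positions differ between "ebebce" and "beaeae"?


Comparing "ebebce" and "beaeae" position by position:
  Position 0: 'e' vs 'b' => DIFFER
  Position 1: 'b' vs 'e' => DIFFER
  Position 2: 'e' vs 'a' => DIFFER
  Position 3: 'b' vs 'e' => DIFFER
  Position 4: 'c' vs 'a' => DIFFER
  Position 5: 'e' vs 'e' => same
Positions that differ: 5

5


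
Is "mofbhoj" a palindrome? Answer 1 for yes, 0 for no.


Input: mofbhoj
Reversed: johbfom
  Compare pos 0 ('m') with pos 6 ('j'): MISMATCH
  Compare pos 1 ('o') with pos 5 ('o'): match
  Compare pos 2 ('f') with pos 4 ('h'): MISMATCH
Result: not a palindrome

0


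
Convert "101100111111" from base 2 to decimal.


Input: "101100111111" in base 2
Positional expansion:
  Digit '1' (value 1) x 2^11 = 2048
  Digit '0' (value 0) x 2^10 = 0
  Digit '1' (value 1) x 2^9 = 512
  Digit '1' (value 1) x 2^8 = 256
  Digit '0' (value 0) x 2^7 = 0
  Digit '0' (value 0) x 2^6 = 0
  Digit '1' (value 1) x 2^5 = 32
  Digit '1' (value 1) x 2^4 = 16
  Digit '1' (value 1) x 2^3 = 8
  Digit '1' (value 1) x 2^2 = 4
  Digit '1' (value 1) x 2^1 = 2
  Digit '1' (value 1) x 2^0 = 1
Sum = 2879

2879


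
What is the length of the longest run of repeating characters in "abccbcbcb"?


Input: "abccbcbcb"
Scanning for longest run:
  Position 1 ('b'): new char, reset run to 1
  Position 2 ('c'): new char, reset run to 1
  Position 3 ('c'): continues run of 'c', length=2
  Position 4 ('b'): new char, reset run to 1
  Position 5 ('c'): new char, reset run to 1
  Position 6 ('b'): new char, reset run to 1
  Position 7 ('c'): new char, reset run to 1
  Position 8 ('b'): new char, reset run to 1
Longest run: 'c' with length 2

2


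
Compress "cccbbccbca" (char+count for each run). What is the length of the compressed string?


Input: cccbbccbca
Runs:
  'c' x 3 => "c3"
  'b' x 2 => "b2"
  'c' x 2 => "c2"
  'b' x 1 => "b1"
  'c' x 1 => "c1"
  'a' x 1 => "a1"
Compressed: "c3b2c2b1c1a1"
Compressed length: 12

12


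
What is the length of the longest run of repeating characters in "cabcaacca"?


Input: "cabcaacca"
Scanning for longest run:
  Position 1 ('a'): new char, reset run to 1
  Position 2 ('b'): new char, reset run to 1
  Position 3 ('c'): new char, reset run to 1
  Position 4 ('a'): new char, reset run to 1
  Position 5 ('a'): continues run of 'a', length=2
  Position 6 ('c'): new char, reset run to 1
  Position 7 ('c'): continues run of 'c', length=2
  Position 8 ('a'): new char, reset run to 1
Longest run: 'a' with length 2

2


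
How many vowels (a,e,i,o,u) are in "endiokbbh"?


Input: endiokbbh
Checking each character:
  'e' at position 0: vowel (running total: 1)
  'n' at position 1: consonant
  'd' at position 2: consonant
  'i' at position 3: vowel (running total: 2)
  'o' at position 4: vowel (running total: 3)
  'k' at position 5: consonant
  'b' at position 6: consonant
  'b' at position 7: consonant
  'h' at position 8: consonant
Total vowels: 3

3


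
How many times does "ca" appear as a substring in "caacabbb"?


Searching for "ca" in "caacabbb"
Scanning each position:
  Position 0: "ca" => MATCH
  Position 1: "aa" => no
  Position 2: "ac" => no
  Position 3: "ca" => MATCH
  Position 4: "ab" => no
  Position 5: "bb" => no
  Position 6: "bb" => no
Total occurrences: 2

2


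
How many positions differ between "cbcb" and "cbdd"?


Comparing "cbcb" and "cbdd" position by position:
  Position 0: 'c' vs 'c' => same
  Position 1: 'b' vs 'b' => same
  Position 2: 'c' vs 'd' => DIFFER
  Position 3: 'b' vs 'd' => DIFFER
Positions that differ: 2

2


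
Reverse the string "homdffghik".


Input: homdffghik
Reading characters right to left:
  Position 9: 'k'
  Position 8: 'i'
  Position 7: 'h'
  Position 6: 'g'
  Position 5: 'f'
  Position 4: 'f'
  Position 3: 'd'
  Position 2: 'm'
  Position 1: 'o'
  Position 0: 'h'
Reversed: kihgffdmoh

kihgffdmoh


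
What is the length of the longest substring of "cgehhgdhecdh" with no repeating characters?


Input: "cgehhgdhecdh"
Sliding window (track last position of each char):
  Position 0 ('c'): window [0,0] length 1 -- new best
  Position 1 ('g'): window [0,1] length 2 -- new best
  Position 2 ('e'): window [0,2] length 3 -- new best
  Position 3 ('h'): window [0,3] length 4 -- new best
  Position 4 ('h'): repeat (last at 3), move window start to 4
  Position 4 ('h'): window [4,4] length 1
  Position 5 ('g'): window [4,5] length 2
  Position 6 ('d'): window [4,6] length 3
  Position 7 ('h'): repeat (last at 4), move window start to 5
  Position 7 ('h'): window [5,7] length 3
  Position 8 ('e'): window [5,8] length 4
  Position 9 ('c'): window [5,9] length 5 -- new best
  Position 10 ('d'): repeat (last at 6), move window start to 7
  Position 10 ('d'): window [7,10] length 4
  Position 11 ('h'): repeat (last at 7), move window start to 8
  Position 11 ('h'): window [8,11] length 4
Longest substring with no repeats: "gdhec" with length 5

5


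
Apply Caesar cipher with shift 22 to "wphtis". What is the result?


Caesar cipher: shift "wphtis" by 22
  'w' (pos 22) + 22 = pos 18 = 's'
  'p' (pos 15) + 22 = pos 11 = 'l'
  'h' (pos 7) + 22 = pos 3 = 'd'
  't' (pos 19) + 22 = pos 15 = 'p'
  'i' (pos 8) + 22 = pos 4 = 'e'
  's' (pos 18) + 22 = pos 14 = 'o'
Result: sldpeo

sldpeo


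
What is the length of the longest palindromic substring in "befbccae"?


Input: "befbccae"
Checking substrings for palindromes:
  [4:6] "cc" (len 2) => palindrome
Longest palindromic substring: "cc" with length 2

2


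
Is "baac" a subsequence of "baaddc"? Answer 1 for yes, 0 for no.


Check if "baac" is a subsequence of "baaddc"
Greedy scan:
  Position 0 ('b'): matches sub[0] = 'b'
  Position 1 ('a'): matches sub[1] = 'a'
  Position 2 ('a'): matches sub[2] = 'a'
  Position 3 ('d'): no match needed
  Position 4 ('d'): no match needed
  Position 5 ('c'): matches sub[3] = 'c'
All 4 characters matched => is a subsequence

1


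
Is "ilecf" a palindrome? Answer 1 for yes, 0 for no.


Input: ilecf
Reversed: fceli
  Compare pos 0 ('i') with pos 4 ('f'): MISMATCH
  Compare pos 1 ('l') with pos 3 ('c'): MISMATCH
Result: not a palindrome

0


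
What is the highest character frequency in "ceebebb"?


Input: ceebebb
Character counts:
  'b': 3
  'c': 1
  'e': 3
Maximum frequency: 3

3


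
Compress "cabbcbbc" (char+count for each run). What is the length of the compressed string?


Input: cabbcbbc
Runs:
  'c' x 1 => "c1"
  'a' x 1 => "a1"
  'b' x 2 => "b2"
  'c' x 1 => "c1"
  'b' x 2 => "b2"
  'c' x 1 => "c1"
Compressed: "c1a1b2c1b2c1"
Compressed length: 12

12


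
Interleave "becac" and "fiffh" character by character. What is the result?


Interleaving "becac" and "fiffh":
  Position 0: 'b' from first, 'f' from second => "bf"
  Position 1: 'e' from first, 'i' from second => "ei"
  Position 2: 'c' from first, 'f' from second => "cf"
  Position 3: 'a' from first, 'f' from second => "af"
  Position 4: 'c' from first, 'h' from second => "ch"
Result: bfeicfafch

bfeicfafch


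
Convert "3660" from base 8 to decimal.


Input: "3660" in base 8
Positional expansion:
  Digit '3' (value 3) x 8^3 = 1536
  Digit '6' (value 6) x 8^2 = 384
  Digit '6' (value 6) x 8^1 = 48
  Digit '0' (value 0) x 8^0 = 0
Sum = 1968

1968


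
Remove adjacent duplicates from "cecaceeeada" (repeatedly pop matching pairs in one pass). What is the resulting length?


Input: cecaceeeada
Stack-based adjacent duplicate removal:
  Read 'c': push. Stack: c
  Read 'e': push. Stack: ce
  Read 'c': push. Stack: cec
  Read 'a': push. Stack: ceca
  Read 'c': push. Stack: cecac
  Read 'e': push. Stack: cecace
  Read 'e': matches stack top 'e' => pop. Stack: cecac
  Read 'e': push. Stack: cecace
  Read 'a': push. Stack: cecacea
  Read 'd': push. Stack: cecacead
  Read 'a': push. Stack: cecaceada
Final stack: "cecaceada" (length 9)

9


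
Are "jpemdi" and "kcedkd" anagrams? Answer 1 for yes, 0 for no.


Strings: "jpemdi", "kcedkd"
Sorted first:  deijmp
Sorted second: cddekk
Differ at position 0: 'd' vs 'c' => not anagrams

0


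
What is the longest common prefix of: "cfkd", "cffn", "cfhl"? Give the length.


Words: cfkd, cffn, cfhl
  Position 0: all 'c' => match
  Position 1: all 'f' => match
  Position 2: ('k', 'f', 'h') => mismatch, stop
LCP = "cf" (length 2)

2


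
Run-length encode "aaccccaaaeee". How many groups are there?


Input: aaccccaaaeee
Scanning for consecutive runs:
  Group 1: 'a' x 2 (positions 0-1)
  Group 2: 'c' x 4 (positions 2-5)
  Group 3: 'a' x 3 (positions 6-8)
  Group 4: 'e' x 3 (positions 9-11)
Total groups: 4

4


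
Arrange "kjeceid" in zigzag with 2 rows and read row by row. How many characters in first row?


Zigzag "kjeceid" into 2 rows:
Placing characters:
  'k' => row 0
  'j' => row 1
  'e' => row 0
  'c' => row 1
  'e' => row 0
  'i' => row 1
  'd' => row 0
Rows:
  Row 0: "keed"
  Row 1: "jci"
First row length: 4

4


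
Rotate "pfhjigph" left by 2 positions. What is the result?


Input: "pfhjigph", rotate left by 2
First 2 characters: "pf"
Remaining characters: "hjigph"
Concatenate remaining + first: "hjigph" + "pf" = "hjigphpf"

hjigphpf


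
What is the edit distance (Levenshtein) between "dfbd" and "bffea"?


Computing edit distance: "dfbd" -> "bffea"
DP table:
           b    f    f    e    a
      0    1    2    3    4    5
  d   1    1    2    3    4    5
  f   2    2    1    2    3    4
  b   3    2    2    2    3    4
  d   4    3    3    3    3    4
Edit distance = dp[4][5] = 4

4


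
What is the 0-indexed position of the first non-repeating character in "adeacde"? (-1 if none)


Input: adeacde
Character frequencies:
  'a': 2
  'c': 1
  'd': 2
  'e': 2
Scanning left to right for freq == 1:
  Position 0 ('a'): freq=2, skip
  Position 1 ('d'): freq=2, skip
  Position 2 ('e'): freq=2, skip
  Position 3 ('a'): freq=2, skip
  Position 4 ('c'): unique! => answer = 4

4


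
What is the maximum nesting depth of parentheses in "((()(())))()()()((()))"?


Input: "((()(())))()()()((()))"
Tracking depth:
  Position 0 '(': depth becomes 1
  Position 1 '(': depth becomes 2
  Position 2 '(': depth becomes 3
  Position 3 ')': depth becomes 2
  Position 4 '(': depth becomes 3
  Position 5 '(': depth becomes 4
  Position 6 ')': depth becomes 3
  Position 7 ')': depth becomes 2
  Position 8 ')': depth becomes 1
  Position 9 ')': depth becomes 0
  Position 10 '(': depth becomes 1
  Position 11 ')': depth becomes 0
  Position 12 '(': depth becomes 1
  Position 13 ')': depth becomes 0
  Position 14 '(': depth becomes 1
  Position 15 ')': depth becomes 0
  Position 16 '(': depth becomes 1
  Position 17 '(': depth becomes 2
  Position 18 '(': depth becomes 3
  Position 19 ')': depth becomes 2
  Position 20 ')': depth becomes 1
  Position 21 ')': depth becomes 0
Maximum depth reached: 4

4


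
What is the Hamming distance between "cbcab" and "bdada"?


Comparing "cbcab" and "bdada" position by position:
  Position 0: 'c' vs 'b' => differ
  Position 1: 'b' vs 'd' => differ
  Position 2: 'c' vs 'a' => differ
  Position 3: 'a' vs 'd' => differ
  Position 4: 'b' vs 'a' => differ
Total differences (Hamming distance): 5

5


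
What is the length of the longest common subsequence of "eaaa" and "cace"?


LCS of "eaaa" and "cace"
DP table:
           c    a    c    e
      0    0    0    0    0
  e   0    0    0    0    1
  a   0    0    1    1    1
  a   0    0    1    1    1
  a   0    0    1    1    1
LCS length = dp[4][4] = 1

1


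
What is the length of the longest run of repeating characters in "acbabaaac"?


Input: "acbabaaac"
Scanning for longest run:
  Position 1 ('c'): new char, reset run to 1
  Position 2 ('b'): new char, reset run to 1
  Position 3 ('a'): new char, reset run to 1
  Position 4 ('b'): new char, reset run to 1
  Position 5 ('a'): new char, reset run to 1
  Position 6 ('a'): continues run of 'a', length=2
  Position 7 ('a'): continues run of 'a', length=3
  Position 8 ('c'): new char, reset run to 1
Longest run: 'a' with length 3

3


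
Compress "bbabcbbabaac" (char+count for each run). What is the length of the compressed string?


Input: bbabcbbabaac
Runs:
  'b' x 2 => "b2"
  'a' x 1 => "a1"
  'b' x 1 => "b1"
  'c' x 1 => "c1"
  'b' x 2 => "b2"
  'a' x 1 => "a1"
  'b' x 1 => "b1"
  'a' x 2 => "a2"
  'c' x 1 => "c1"
Compressed: "b2a1b1c1b2a1b1a2c1"
Compressed length: 18

18


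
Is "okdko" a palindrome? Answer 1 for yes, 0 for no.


Input: okdko
Reversed: okdko
  Compare pos 0 ('o') with pos 4 ('o'): match
  Compare pos 1 ('k') with pos 3 ('k'): match
Result: palindrome

1


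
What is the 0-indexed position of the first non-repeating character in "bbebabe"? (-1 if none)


Input: bbebabe
Character frequencies:
  'a': 1
  'b': 4
  'e': 2
Scanning left to right for freq == 1:
  Position 0 ('b'): freq=4, skip
  Position 1 ('b'): freq=4, skip
  Position 2 ('e'): freq=2, skip
  Position 3 ('b'): freq=4, skip
  Position 4 ('a'): unique! => answer = 4

4


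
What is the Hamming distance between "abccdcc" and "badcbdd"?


Comparing "abccdcc" and "badcbdd" position by position:
  Position 0: 'a' vs 'b' => differ
  Position 1: 'b' vs 'a' => differ
  Position 2: 'c' vs 'd' => differ
  Position 3: 'c' vs 'c' => same
  Position 4: 'd' vs 'b' => differ
  Position 5: 'c' vs 'd' => differ
  Position 6: 'c' vs 'd' => differ
Total differences (Hamming distance): 6

6


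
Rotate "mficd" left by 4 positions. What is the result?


Input: "mficd", rotate left by 4
First 4 characters: "mfic"
Remaining characters: "d"
Concatenate remaining + first: "d" + "mfic" = "dmfic"

dmfic


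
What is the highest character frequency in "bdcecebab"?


Input: bdcecebab
Character counts:
  'a': 1
  'b': 3
  'c': 2
  'd': 1
  'e': 2
Maximum frequency: 3

3


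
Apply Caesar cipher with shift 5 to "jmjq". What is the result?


Caesar cipher: shift "jmjq" by 5
  'j' (pos 9) + 5 = pos 14 = 'o'
  'm' (pos 12) + 5 = pos 17 = 'r'
  'j' (pos 9) + 5 = pos 14 = 'o'
  'q' (pos 16) + 5 = pos 21 = 'v'
Result: orov

orov


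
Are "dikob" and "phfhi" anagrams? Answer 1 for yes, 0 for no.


Strings: "dikob", "phfhi"
Sorted first:  bdiko
Sorted second: fhhip
Differ at position 0: 'b' vs 'f' => not anagrams

0


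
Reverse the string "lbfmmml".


Input: lbfmmml
Reading characters right to left:
  Position 6: 'l'
  Position 5: 'm'
  Position 4: 'm'
  Position 3: 'm'
  Position 2: 'f'
  Position 1: 'b'
  Position 0: 'l'
Reversed: lmmmfbl

lmmmfbl


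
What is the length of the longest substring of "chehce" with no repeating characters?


Input: "chehce"
Sliding window (track last position of each char):
  Position 0 ('c'): window [0,0] length 1 -- new best
  Position 1 ('h'): window [0,1] length 2 -- new best
  Position 2 ('e'): window [0,2] length 3 -- new best
  Position 3 ('h'): repeat (last at 1), move window start to 2
  Position 3 ('h'): window [2,3] length 2
  Position 4 ('c'): window [2,4] length 3
  Position 5 ('e'): repeat (last at 2), move window start to 3
  Position 5 ('e'): window [3,5] length 3
Longest substring with no repeats: "che" with length 3

3


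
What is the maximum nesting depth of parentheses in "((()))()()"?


Input: "((()))()()"
Tracking depth:
  Position 0 '(': depth becomes 1
  Position 1 '(': depth becomes 2
  Position 2 '(': depth becomes 3
  Position 3 ')': depth becomes 2
  Position 4 ')': depth becomes 1
  Position 5 ')': depth becomes 0
  Position 6 '(': depth becomes 1
  Position 7 ')': depth becomes 0
  Position 8 '(': depth becomes 1
  Position 9 ')': depth becomes 0
Maximum depth reached: 3

3


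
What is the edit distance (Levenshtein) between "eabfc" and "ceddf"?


Computing edit distance: "eabfc" -> "ceddf"
DP table:
           c    e    d    d    f
      0    1    2    3    4    5
  e   1    1    1    2    3    4
  a   2    2    2    2    3    4
  b   3    3    3    3    3    4
  f   4    4    4    4    4    3
  c   5    4    5    5    5    4
Edit distance = dp[5][5] = 4

4


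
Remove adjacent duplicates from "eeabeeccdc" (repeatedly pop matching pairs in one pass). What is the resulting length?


Input: eeabeeccdc
Stack-based adjacent duplicate removal:
  Read 'e': push. Stack: e
  Read 'e': matches stack top 'e' => pop. Stack: (empty)
  Read 'a': push. Stack: a
  Read 'b': push. Stack: ab
  Read 'e': push. Stack: abe
  Read 'e': matches stack top 'e' => pop. Stack: ab
  Read 'c': push. Stack: abc
  Read 'c': matches stack top 'c' => pop. Stack: ab
  Read 'd': push. Stack: abd
  Read 'c': push. Stack: abdc
Final stack: "abdc" (length 4)

4


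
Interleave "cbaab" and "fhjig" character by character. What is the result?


Interleaving "cbaab" and "fhjig":
  Position 0: 'c' from first, 'f' from second => "cf"
  Position 1: 'b' from first, 'h' from second => "bh"
  Position 2: 'a' from first, 'j' from second => "aj"
  Position 3: 'a' from first, 'i' from second => "ai"
  Position 4: 'b' from first, 'g' from second => "bg"
Result: cfbhajaibg

cfbhajaibg


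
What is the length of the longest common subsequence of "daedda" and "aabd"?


LCS of "daedda" and "aabd"
DP table:
           a    a    b    d
      0    0    0    0    0
  d   0    0    0    0    1
  a   0    1    1    1    1
  e   0    1    1    1    1
  d   0    1    1    1    2
  d   0    1    1    1    2
  a   0    1    2    2    2
LCS length = dp[6][4] = 2

2


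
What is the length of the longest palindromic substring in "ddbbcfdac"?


Input: "ddbbcfdac"
Checking substrings for palindromes:
  [0:2] "dd" (len 2) => palindrome
  [2:4] "bb" (len 2) => palindrome
Longest palindromic substring: "dd" with length 2

2


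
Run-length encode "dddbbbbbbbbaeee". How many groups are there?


Input: dddbbbbbbbbaeee
Scanning for consecutive runs:
  Group 1: 'd' x 3 (positions 0-2)
  Group 2: 'b' x 8 (positions 3-10)
  Group 3: 'a' x 1 (positions 11-11)
  Group 4: 'e' x 3 (positions 12-14)
Total groups: 4

4


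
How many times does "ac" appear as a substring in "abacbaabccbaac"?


Searching for "ac" in "abacbaabccbaac"
Scanning each position:
  Position 0: "ab" => no
  Position 1: "ba" => no
  Position 2: "ac" => MATCH
  Position 3: "cb" => no
  Position 4: "ba" => no
  Position 5: "aa" => no
  Position 6: "ab" => no
  Position 7: "bc" => no
  Position 8: "cc" => no
  Position 9: "cb" => no
  Position 10: "ba" => no
  Position 11: "aa" => no
  Position 12: "ac" => MATCH
Total occurrences: 2

2


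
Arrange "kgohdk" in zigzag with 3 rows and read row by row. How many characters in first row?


Zigzag "kgohdk" into 3 rows:
Placing characters:
  'k' => row 0
  'g' => row 1
  'o' => row 2
  'h' => row 1
  'd' => row 0
  'k' => row 1
Rows:
  Row 0: "kd"
  Row 1: "ghk"
  Row 2: "o"
First row length: 2

2


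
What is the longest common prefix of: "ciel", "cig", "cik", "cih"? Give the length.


Words: ciel, cig, cik, cih
  Position 0: all 'c' => match
  Position 1: all 'i' => match
  Position 2: ('e', 'g', 'k', 'h') => mismatch, stop
LCP = "ci" (length 2)

2


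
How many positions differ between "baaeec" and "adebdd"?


Comparing "baaeec" and "adebdd" position by position:
  Position 0: 'b' vs 'a' => DIFFER
  Position 1: 'a' vs 'd' => DIFFER
  Position 2: 'a' vs 'e' => DIFFER
  Position 3: 'e' vs 'b' => DIFFER
  Position 4: 'e' vs 'd' => DIFFER
  Position 5: 'c' vs 'd' => DIFFER
Positions that differ: 6

6


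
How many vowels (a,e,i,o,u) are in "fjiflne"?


Input: fjiflne
Checking each character:
  'f' at position 0: consonant
  'j' at position 1: consonant
  'i' at position 2: vowel (running total: 1)
  'f' at position 3: consonant
  'l' at position 4: consonant
  'n' at position 5: consonant
  'e' at position 6: vowel (running total: 2)
Total vowels: 2

2


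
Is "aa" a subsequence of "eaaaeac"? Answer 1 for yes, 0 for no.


Check if "aa" is a subsequence of "eaaaeac"
Greedy scan:
  Position 0 ('e'): no match needed
  Position 1 ('a'): matches sub[0] = 'a'
  Position 2 ('a'): matches sub[1] = 'a'
  Position 3 ('a'): no match needed
  Position 4 ('e'): no match needed
  Position 5 ('a'): no match needed
  Position 6 ('c'): no match needed
All 2 characters matched => is a subsequence

1


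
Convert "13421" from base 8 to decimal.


Input: "13421" in base 8
Positional expansion:
  Digit '1' (value 1) x 8^4 = 4096
  Digit '3' (value 3) x 8^3 = 1536
  Digit '4' (value 4) x 8^2 = 256
  Digit '2' (value 2) x 8^1 = 16
  Digit '1' (value 1) x 8^0 = 1
Sum = 5905

5905


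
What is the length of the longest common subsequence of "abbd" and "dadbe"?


LCS of "abbd" and "dadbe"
DP table:
           d    a    d    b    e
      0    0    0    0    0    0
  a   0    0    1    1    1    1
  b   0    0    1    1    2    2
  b   0    0    1    1    2    2
  d   0    1    1    2    2    2
LCS length = dp[4][5] = 2

2


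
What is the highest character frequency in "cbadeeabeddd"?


Input: cbadeeabeddd
Character counts:
  'a': 2
  'b': 2
  'c': 1
  'd': 4
  'e': 3
Maximum frequency: 4

4


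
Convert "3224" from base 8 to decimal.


Input: "3224" in base 8
Positional expansion:
  Digit '3' (value 3) x 8^3 = 1536
  Digit '2' (value 2) x 8^2 = 128
  Digit '2' (value 2) x 8^1 = 16
  Digit '4' (value 4) x 8^0 = 4
Sum = 1684

1684


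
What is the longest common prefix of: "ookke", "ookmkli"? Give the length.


Words: ookke, ookmkli
  Position 0: all 'o' => match
  Position 1: all 'o' => match
  Position 2: all 'k' => match
  Position 3: ('k', 'm') => mismatch, stop
LCP = "ook" (length 3)

3


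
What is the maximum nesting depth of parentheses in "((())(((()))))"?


Input: "((())(((()))))"
Tracking depth:
  Position 0 '(': depth becomes 1
  Position 1 '(': depth becomes 2
  Position 2 '(': depth becomes 3
  Position 3 ')': depth becomes 2
  Position 4 ')': depth becomes 1
  Position 5 '(': depth becomes 2
  Position 6 '(': depth becomes 3
  Position 7 '(': depth becomes 4
  Position 8 '(': depth becomes 5
  Position 9 ')': depth becomes 4
  Position 10 ')': depth becomes 3
  Position 11 ')': depth becomes 2
  Position 12 ')': depth becomes 1
  Position 13 ')': depth becomes 0
Maximum depth reached: 5

5


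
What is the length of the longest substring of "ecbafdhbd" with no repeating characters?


Input: "ecbafdhbd"
Sliding window (track last position of each char):
  Position 0 ('e'): window [0,0] length 1 -- new best
  Position 1 ('c'): window [0,1] length 2 -- new best
  Position 2 ('b'): window [0,2] length 3 -- new best
  Position 3 ('a'): window [0,3] length 4 -- new best
  Position 4 ('f'): window [0,4] length 5 -- new best
  Position 5 ('d'): window [0,5] length 6 -- new best
  Position 6 ('h'): window [0,6] length 7 -- new best
  Position 7 ('b'): repeat (last at 2), move window start to 3
  Position 7 ('b'): window [3,7] length 5
  Position 8 ('d'): repeat (last at 5), move window start to 6
  Position 8 ('d'): window [6,8] length 3
Longest substring with no repeats: "ecbafdh" with length 7

7


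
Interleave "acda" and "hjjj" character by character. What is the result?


Interleaving "acda" and "hjjj":
  Position 0: 'a' from first, 'h' from second => "ah"
  Position 1: 'c' from first, 'j' from second => "cj"
  Position 2: 'd' from first, 'j' from second => "dj"
  Position 3: 'a' from first, 'j' from second => "aj"
Result: ahcjdjaj

ahcjdjaj


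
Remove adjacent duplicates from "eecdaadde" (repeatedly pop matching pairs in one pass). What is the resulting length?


Input: eecdaadde
Stack-based adjacent duplicate removal:
  Read 'e': push. Stack: e
  Read 'e': matches stack top 'e' => pop. Stack: (empty)
  Read 'c': push. Stack: c
  Read 'd': push. Stack: cd
  Read 'a': push. Stack: cda
  Read 'a': matches stack top 'a' => pop. Stack: cd
  Read 'd': matches stack top 'd' => pop. Stack: c
  Read 'd': push. Stack: cd
  Read 'e': push. Stack: cde
Final stack: "cde" (length 3)

3


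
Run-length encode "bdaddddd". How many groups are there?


Input: bdaddddd
Scanning for consecutive runs:
  Group 1: 'b' x 1 (positions 0-0)
  Group 2: 'd' x 1 (positions 1-1)
  Group 3: 'a' x 1 (positions 2-2)
  Group 4: 'd' x 5 (positions 3-7)
Total groups: 4

4


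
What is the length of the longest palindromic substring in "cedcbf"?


Input: "cedcbf"
Checking substrings for palindromes:
  No multi-char palindromic substrings found
Longest palindromic substring: "c" with length 1

1


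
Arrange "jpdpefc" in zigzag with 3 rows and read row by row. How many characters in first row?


Zigzag "jpdpefc" into 3 rows:
Placing characters:
  'j' => row 0
  'p' => row 1
  'd' => row 2
  'p' => row 1
  'e' => row 0
  'f' => row 1
  'c' => row 2
Rows:
  Row 0: "je"
  Row 1: "ppf"
  Row 2: "dc"
First row length: 2

2


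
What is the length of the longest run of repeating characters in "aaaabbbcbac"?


Input: "aaaabbbcbac"
Scanning for longest run:
  Position 1 ('a'): continues run of 'a', length=2
  Position 2 ('a'): continues run of 'a', length=3
  Position 3 ('a'): continues run of 'a', length=4
  Position 4 ('b'): new char, reset run to 1
  Position 5 ('b'): continues run of 'b', length=2
  Position 6 ('b'): continues run of 'b', length=3
  Position 7 ('c'): new char, reset run to 1
  Position 8 ('b'): new char, reset run to 1
  Position 9 ('a'): new char, reset run to 1
  Position 10 ('c'): new char, reset run to 1
Longest run: 'a' with length 4

4


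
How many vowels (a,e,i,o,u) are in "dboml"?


Input: dboml
Checking each character:
  'd' at position 0: consonant
  'b' at position 1: consonant
  'o' at position 2: vowel (running total: 1)
  'm' at position 3: consonant
  'l' at position 4: consonant
Total vowels: 1

1


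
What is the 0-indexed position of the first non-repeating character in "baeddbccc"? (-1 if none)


Input: baeddbccc
Character frequencies:
  'a': 1
  'b': 2
  'c': 3
  'd': 2
  'e': 1
Scanning left to right for freq == 1:
  Position 0 ('b'): freq=2, skip
  Position 1 ('a'): unique! => answer = 1

1


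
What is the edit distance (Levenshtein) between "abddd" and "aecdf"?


Computing edit distance: "abddd" -> "aecdf"
DP table:
           a    e    c    d    f
      0    1    2    3    4    5
  a   1    0    1    2    3    4
  b   2    1    1    2    3    4
  d   3    2    2    2    2    3
  d   4    3    3    3    2    3
  d   5    4    4    4    3    3
Edit distance = dp[5][5] = 3

3


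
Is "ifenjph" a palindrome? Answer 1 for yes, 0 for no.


Input: ifenjph
Reversed: hpjnefi
  Compare pos 0 ('i') with pos 6 ('h'): MISMATCH
  Compare pos 1 ('f') with pos 5 ('p'): MISMATCH
  Compare pos 2 ('e') with pos 4 ('j'): MISMATCH
Result: not a palindrome

0
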